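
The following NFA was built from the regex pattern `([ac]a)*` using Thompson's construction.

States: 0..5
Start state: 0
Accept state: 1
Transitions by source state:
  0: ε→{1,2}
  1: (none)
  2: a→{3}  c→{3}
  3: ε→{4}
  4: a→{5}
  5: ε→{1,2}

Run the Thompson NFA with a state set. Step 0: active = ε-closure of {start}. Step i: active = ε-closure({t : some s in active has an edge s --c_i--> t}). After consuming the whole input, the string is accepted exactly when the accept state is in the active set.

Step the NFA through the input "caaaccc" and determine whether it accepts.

Answer: REJECT

Steps:
start: ε-closure({0}) = {0,1,2}
'c' @ 1: {3,4}
'a' @ 2: {1,2,5}  ✓accept
'a' @ 3: {3,4}
'a' @ 4: {1,2,5}  ✓accept
'c' @ 5: {3,4}
'c' @ 6: {}  — no active states
rest 'c' ignored (set empty)
after full input: {}  (accept=1 not in)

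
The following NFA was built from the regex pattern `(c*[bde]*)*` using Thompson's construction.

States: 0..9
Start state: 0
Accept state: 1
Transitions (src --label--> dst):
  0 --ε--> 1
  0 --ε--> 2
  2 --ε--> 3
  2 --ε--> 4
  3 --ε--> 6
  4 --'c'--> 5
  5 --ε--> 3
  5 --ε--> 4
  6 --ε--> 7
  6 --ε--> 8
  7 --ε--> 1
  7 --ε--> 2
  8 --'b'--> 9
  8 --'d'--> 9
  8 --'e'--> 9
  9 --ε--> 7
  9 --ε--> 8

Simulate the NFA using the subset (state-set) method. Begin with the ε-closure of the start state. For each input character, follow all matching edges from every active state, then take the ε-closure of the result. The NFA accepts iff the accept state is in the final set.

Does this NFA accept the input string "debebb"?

Answer: ACCEPT

Derivation:
S₀ = ε-closure({0}) = {0,1,2,3,4,6,7,8}
'd' @ 1: {1,2,3,4,6,7,8,9}  [accepting]
'e' @ 2: {1,2,3,4,6,7,8,9}  [accepting]
'b' @ 3: {1,2,3,4,6,7,8,9}  [accepting]
'e' @ 4: {1,2,3,4,6,7,8,9}  [accepting]
'b' @ 5: {1,2,3,4,6,7,8,9}  [accepting]
'b' @ 6: {1,2,3,4,6,7,8,9}  [accepting]
final: {1,2,3,4,6,7,8,9}; accept 1 in set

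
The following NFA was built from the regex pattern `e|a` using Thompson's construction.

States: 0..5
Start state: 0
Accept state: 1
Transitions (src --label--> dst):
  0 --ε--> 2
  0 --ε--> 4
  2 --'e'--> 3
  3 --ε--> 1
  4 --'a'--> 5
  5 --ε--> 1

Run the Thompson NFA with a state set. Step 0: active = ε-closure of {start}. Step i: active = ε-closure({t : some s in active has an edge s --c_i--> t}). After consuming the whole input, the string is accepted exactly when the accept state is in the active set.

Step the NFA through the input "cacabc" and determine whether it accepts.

Answer: REJECT

Derivation:
initial (ε-close {0}): {0,2,4}
'c' @ 1: {}  — state set empty
rest 'acabc' ignored (set empty)
after full input: {}  (accept=1 not in)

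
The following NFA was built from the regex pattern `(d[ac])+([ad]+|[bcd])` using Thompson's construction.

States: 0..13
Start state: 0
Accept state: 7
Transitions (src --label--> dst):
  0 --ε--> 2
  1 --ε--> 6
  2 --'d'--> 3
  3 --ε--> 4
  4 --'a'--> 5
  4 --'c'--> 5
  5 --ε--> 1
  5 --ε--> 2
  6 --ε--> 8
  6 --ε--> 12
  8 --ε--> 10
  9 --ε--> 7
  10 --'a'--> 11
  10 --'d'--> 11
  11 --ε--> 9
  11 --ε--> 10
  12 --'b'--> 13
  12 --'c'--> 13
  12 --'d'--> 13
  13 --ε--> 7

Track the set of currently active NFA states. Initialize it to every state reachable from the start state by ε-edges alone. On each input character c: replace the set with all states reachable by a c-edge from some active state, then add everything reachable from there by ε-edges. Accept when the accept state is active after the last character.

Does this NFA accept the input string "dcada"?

Answer: ACCEPT

Trace:
initial (ε-close {0}): {0,2}
'd' @ 1: {3,4}
'c' @ 2: {1,2,5,6,8,10,12}
'a' @ 3: {7,9,10,11}  [accepting]
'd' @ 4: {7,9,10,11}  [accepting]
'a' @ 5: {7,9,10,11}  [accepting]
after full input: {7,9,10,11}  (accept=7 in)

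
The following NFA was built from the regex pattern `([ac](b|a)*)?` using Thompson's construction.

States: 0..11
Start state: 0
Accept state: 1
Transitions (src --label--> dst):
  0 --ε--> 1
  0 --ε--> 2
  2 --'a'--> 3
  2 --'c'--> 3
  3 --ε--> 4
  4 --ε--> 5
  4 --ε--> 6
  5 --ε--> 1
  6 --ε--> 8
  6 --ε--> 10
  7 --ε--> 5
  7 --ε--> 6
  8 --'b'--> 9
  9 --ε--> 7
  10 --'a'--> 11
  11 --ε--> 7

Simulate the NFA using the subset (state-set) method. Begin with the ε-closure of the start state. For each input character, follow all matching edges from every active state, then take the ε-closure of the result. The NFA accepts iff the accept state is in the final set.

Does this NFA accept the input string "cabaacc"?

Answer: REJECT

Trace:
S₀ = ε-closure({0}) = {0,1,2}
'c' @ 1: {1,3,4,5,6,8,10}  (accept∈set)
'a' @ 2: {1,5,6,7,8,10,11}  (accept∈set)
'b' @ 3: {1,5,6,7,8,9,10}  (accept∈set)
'a' @ 4: {1,5,6,7,8,10,11}  (accept∈set)
'a' @ 5: {1,5,6,7,8,10,11}  (accept∈set)
'c' @ 6: {}  — dead — no transitions
rest 'c' ignored (set empty)
final: {}; accept 1 not in set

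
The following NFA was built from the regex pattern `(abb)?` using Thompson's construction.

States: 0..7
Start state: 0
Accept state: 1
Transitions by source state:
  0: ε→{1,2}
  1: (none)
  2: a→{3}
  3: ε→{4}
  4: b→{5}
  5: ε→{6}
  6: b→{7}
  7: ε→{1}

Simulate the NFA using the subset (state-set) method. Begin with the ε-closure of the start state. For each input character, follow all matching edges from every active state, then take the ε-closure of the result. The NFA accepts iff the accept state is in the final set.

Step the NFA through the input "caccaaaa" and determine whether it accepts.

Answer: REJECT

Steps:
initial (ε-close {0}): {0,1,2}
'c' @ 1: {}  — dead — no transitions
rest 'accaaaa' ignored (set empty)
final: {}; accept 1 not in set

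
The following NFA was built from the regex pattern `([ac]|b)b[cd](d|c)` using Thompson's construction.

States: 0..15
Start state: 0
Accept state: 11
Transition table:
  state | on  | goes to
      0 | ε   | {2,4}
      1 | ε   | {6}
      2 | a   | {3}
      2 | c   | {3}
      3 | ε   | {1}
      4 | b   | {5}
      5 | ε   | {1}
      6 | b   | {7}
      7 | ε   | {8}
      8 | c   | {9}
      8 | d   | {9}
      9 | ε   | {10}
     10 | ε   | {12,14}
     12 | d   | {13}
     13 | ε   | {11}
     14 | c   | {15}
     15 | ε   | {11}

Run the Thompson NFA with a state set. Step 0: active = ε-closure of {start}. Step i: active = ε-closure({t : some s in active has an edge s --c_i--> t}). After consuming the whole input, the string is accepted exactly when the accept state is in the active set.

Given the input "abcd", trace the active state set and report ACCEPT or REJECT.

Answer: ACCEPT

Steps:
start: ε-closure({0}) = {0,2,4}
'a' @ 1: {1,3,6}
'b' @ 2: {7,8}
'c' @ 3: {9,10,12,14}
'd' @ 4: {11,13}  [accepting]
final: {11,13}; accept 11 in set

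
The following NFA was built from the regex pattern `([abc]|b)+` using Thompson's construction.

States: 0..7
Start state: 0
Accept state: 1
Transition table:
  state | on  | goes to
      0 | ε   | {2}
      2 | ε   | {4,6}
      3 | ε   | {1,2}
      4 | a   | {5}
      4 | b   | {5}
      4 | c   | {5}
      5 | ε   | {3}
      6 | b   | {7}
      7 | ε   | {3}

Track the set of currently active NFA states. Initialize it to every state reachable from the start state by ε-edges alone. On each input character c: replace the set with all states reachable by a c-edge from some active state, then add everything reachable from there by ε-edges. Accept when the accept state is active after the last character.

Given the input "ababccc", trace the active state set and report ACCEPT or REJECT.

Answer: ACCEPT

Derivation:
start: ε-closure({0}) = {0,2,4,6}
'a' @ 1: {1,2,3,4,5,6}  (accept∈set)
'b' @ 2: {1,2,3,4,5,6,7}  (accept∈set)
'a' @ 3: {1,2,3,4,5,6}  (accept∈set)
'b' @ 4: {1,2,3,4,5,6,7}  (accept∈set)
'c' @ 5: {1,2,3,4,5,6}  (accept∈set)
'c' @ 6: {1,2,3,4,5,6}  (accept∈set)
'c' @ 7: {1,2,3,4,5,6}  (accept∈set)
final: {1,2,3,4,5,6}; accept 1 in set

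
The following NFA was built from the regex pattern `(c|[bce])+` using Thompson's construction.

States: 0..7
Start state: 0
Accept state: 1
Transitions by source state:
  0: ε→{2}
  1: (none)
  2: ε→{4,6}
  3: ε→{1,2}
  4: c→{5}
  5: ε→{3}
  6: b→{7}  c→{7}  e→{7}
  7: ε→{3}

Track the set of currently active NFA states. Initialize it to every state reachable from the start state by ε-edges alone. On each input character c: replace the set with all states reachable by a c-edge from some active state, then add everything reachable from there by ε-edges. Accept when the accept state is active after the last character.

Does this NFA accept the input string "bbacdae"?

Answer: REJECT

Trace:
initial (ε-close {0}): {0,2,4,6}
'b' @ 1: {1,2,3,4,6,7}  (accept∈set)
'b' @ 2: {1,2,3,4,6,7}  (accept∈set)
'a' @ 3: {}  — dead — no transitions
rest 'cdae' ignored (set empty)
final: {}; accept 1 not in set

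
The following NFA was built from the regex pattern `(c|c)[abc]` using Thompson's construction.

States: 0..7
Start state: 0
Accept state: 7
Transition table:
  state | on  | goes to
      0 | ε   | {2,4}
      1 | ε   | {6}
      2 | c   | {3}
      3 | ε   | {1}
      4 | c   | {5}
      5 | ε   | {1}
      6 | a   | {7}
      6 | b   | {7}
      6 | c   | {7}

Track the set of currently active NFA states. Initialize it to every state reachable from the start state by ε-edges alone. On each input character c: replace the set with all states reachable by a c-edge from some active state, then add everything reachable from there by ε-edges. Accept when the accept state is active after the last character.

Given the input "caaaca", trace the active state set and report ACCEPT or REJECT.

S₀ = ε-closure({0}) = {0,2,4}
'c' @ 1: {1,3,5,6}
'a' @ 2: {7}  (accept∈set)
'a' @ 3: {}  — state set empty
rest 'aca' ignored (set empty)
final: {}; accept 7 not in set

Answer: REJECT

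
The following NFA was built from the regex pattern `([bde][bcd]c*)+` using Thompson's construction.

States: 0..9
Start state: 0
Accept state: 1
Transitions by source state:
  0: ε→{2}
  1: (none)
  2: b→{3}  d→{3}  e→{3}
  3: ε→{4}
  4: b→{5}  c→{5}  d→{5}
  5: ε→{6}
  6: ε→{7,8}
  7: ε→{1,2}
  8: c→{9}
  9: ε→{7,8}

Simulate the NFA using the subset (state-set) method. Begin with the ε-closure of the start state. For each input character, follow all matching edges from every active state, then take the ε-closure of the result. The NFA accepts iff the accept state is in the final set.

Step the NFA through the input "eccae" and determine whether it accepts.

S₀ = ε-closure({0}) = {0,2}
'e' @ 1: {3,4}
'c' @ 2: {1,2,5,6,7,8}  (accept∈set)
'c' @ 3: {1,2,7,8,9}  (accept∈set)
'a' @ 4: {}  — state set empty
rest 'e' ignored (set empty)
after full input: {}  (accept=1 not in)

Answer: REJECT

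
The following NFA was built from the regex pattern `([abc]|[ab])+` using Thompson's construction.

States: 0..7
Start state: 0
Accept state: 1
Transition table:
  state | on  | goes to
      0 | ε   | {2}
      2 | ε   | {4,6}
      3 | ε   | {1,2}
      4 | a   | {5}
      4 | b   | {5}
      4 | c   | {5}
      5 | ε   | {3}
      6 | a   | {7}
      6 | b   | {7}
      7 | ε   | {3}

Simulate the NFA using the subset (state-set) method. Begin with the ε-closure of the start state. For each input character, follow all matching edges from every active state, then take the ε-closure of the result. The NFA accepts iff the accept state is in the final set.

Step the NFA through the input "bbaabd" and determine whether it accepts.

Answer: REJECT

Derivation:
start: ε-closure({0}) = {0,2,4,6}
'b' @ 1: {1,2,3,4,5,6,7}  (accept∈set)
'b' @ 2: {1,2,3,4,5,6,7}  (accept∈set)
'a' @ 3: {1,2,3,4,5,6,7}  (accept∈set)
'a' @ 4: {1,2,3,4,5,6,7}  (accept∈set)
'b' @ 5: {1,2,3,4,5,6,7}  (accept∈set)
'd' @ 6: {}  — dead — no transitions
after full input: {}  (accept=1 not in)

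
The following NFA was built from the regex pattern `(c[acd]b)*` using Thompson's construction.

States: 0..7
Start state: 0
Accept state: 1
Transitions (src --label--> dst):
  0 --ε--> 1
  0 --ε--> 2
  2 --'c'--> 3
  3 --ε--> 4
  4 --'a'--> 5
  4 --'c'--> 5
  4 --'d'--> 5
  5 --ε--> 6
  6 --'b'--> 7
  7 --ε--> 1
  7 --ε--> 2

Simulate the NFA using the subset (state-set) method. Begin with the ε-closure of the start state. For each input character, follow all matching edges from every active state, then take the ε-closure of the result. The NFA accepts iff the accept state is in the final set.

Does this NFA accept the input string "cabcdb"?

start: ε-closure({0}) = {0,1,2}
'c' @ 1: {3,4}
'a' @ 2: {5,6}
'b' @ 3: {1,2,7}  [accepting]
'c' @ 4: {3,4}
'd' @ 5: {5,6}
'b' @ 6: {1,2,7}  [accepting]
after full input: {1,2,7}  (accept=1 in)

Answer: ACCEPT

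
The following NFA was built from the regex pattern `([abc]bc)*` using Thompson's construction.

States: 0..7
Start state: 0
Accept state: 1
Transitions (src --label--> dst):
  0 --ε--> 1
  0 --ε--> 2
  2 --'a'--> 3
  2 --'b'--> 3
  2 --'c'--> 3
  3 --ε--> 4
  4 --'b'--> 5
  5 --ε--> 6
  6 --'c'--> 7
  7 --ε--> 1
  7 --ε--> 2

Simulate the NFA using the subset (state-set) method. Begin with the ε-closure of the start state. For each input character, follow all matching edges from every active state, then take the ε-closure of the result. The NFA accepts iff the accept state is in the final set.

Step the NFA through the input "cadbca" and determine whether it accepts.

start: ε-closure({0}) = {0,1,2}
'c' @ 1: {3,4}
'a' @ 2: {}  — state set empty
rest 'dbca' ignored (set empty)
final: {}; accept 1 not in set

Answer: REJECT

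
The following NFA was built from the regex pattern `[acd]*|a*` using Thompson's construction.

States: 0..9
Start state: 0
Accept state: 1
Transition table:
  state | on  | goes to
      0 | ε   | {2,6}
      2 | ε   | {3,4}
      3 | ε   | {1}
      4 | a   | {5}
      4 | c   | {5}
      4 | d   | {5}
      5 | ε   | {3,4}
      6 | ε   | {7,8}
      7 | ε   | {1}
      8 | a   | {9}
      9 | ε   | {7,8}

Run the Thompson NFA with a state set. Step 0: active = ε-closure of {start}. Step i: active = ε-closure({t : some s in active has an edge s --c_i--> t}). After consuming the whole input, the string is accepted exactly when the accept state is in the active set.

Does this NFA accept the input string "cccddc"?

S₀ = ε-closure({0}) = {0,1,2,3,4,6,7,8}
'c' @ 1: {1,3,4,5}  ✓accept
'c' @ 2: {1,3,4,5}  ✓accept
'c' @ 3: {1,3,4,5}  ✓accept
'd' @ 4: {1,3,4,5}  ✓accept
'd' @ 5: {1,3,4,5}  ✓accept
'c' @ 6: {1,3,4,5}  ✓accept
final: {1,3,4,5}; accept 1 in set

Answer: ACCEPT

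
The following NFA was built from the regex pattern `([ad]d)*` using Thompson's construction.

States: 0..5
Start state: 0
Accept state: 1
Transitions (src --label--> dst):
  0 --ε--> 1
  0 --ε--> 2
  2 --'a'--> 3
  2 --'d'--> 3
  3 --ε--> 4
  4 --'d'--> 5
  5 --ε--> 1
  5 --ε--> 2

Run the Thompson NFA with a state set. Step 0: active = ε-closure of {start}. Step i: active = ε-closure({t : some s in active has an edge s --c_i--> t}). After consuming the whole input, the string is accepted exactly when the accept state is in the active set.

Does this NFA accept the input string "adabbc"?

S₀ = ε-closure({0}) = {0,1,2}
'a' @ 1: {3,4}
'd' @ 2: {1,2,5}  (accept∈set)
'a' @ 3: {3,4}
'b' @ 4: {}  — dead — no transitions
rest 'bc' ignored (set empty)
after full input: {}  (accept=1 not in)

Answer: REJECT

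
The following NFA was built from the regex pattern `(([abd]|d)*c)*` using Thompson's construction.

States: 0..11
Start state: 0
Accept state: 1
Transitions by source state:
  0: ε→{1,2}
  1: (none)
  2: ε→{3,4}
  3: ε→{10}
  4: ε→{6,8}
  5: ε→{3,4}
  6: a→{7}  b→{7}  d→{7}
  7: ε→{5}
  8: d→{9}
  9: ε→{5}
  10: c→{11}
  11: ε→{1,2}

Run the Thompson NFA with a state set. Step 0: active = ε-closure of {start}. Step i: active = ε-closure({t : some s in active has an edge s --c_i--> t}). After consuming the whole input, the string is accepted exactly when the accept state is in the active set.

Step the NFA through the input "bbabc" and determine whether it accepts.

Answer: ACCEPT

Derivation:
start: ε-closure({0}) = {0,1,2,3,4,6,8,10}
'b' @ 1: {3,4,5,6,7,8,10}
'b' @ 2: {3,4,5,6,7,8,10}
'a' @ 3: {3,4,5,6,7,8,10}
'b' @ 4: {3,4,5,6,7,8,10}
'c' @ 5: {1,2,3,4,6,8,10,11}  (accept∈set)
final: {1,2,3,4,6,8,10,11}; accept 1 in set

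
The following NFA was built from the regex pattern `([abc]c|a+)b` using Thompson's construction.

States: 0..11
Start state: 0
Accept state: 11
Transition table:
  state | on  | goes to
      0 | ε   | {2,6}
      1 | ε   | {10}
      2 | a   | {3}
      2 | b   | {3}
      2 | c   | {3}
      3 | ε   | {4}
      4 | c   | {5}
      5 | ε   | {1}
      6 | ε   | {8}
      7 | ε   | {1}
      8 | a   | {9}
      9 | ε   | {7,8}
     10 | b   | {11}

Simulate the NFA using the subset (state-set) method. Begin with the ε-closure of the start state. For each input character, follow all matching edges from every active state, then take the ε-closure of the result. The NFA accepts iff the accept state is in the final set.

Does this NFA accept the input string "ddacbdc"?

S₀ = ε-closure({0}) = {0,2,6,8}
'd' @ 1: {}  — state set empty
rest 'dacbdc' ignored (set empty)
after full input: {}  (accept=11 not in)

Answer: REJECT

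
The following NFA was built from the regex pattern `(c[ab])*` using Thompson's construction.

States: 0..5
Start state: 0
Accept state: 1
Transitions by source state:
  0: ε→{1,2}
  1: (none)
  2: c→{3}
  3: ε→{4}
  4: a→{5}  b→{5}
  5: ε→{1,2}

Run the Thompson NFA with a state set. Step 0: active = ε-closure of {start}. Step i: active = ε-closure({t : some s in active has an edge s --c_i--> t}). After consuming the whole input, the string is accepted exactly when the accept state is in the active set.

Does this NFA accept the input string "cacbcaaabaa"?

Answer: REJECT

Steps:
start: ε-closure({0}) = {0,1,2}
'c' @ 1: {3,4}
'a' @ 2: {1,2,5}  [accepting]
'c' @ 3: {3,4}
'b' @ 4: {1,2,5}  [accepting]
'c' @ 5: {3,4}
'a' @ 6: {1,2,5}  [accepting]
'a' @ 7: {}  — dead — no transitions
rest 'abaa' ignored (set empty)
end set {} — state 1 not in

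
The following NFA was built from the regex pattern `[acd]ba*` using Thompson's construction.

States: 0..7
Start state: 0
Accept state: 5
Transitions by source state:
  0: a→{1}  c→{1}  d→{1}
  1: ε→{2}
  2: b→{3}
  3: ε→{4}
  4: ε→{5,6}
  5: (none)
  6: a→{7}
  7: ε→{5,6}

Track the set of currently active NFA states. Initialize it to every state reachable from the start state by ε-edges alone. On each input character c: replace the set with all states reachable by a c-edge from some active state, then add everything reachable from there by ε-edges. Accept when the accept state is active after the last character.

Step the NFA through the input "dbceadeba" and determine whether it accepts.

Answer: REJECT

Trace:
initial (ε-close {0}): {0}
'd' @ 1: {1,2}
'b' @ 2: {3,4,5,6}  [accepting]
'c' @ 3: {}  — state set empty
rest 'eadeba' ignored (set empty)
after full input: {}  (accept=5 not in)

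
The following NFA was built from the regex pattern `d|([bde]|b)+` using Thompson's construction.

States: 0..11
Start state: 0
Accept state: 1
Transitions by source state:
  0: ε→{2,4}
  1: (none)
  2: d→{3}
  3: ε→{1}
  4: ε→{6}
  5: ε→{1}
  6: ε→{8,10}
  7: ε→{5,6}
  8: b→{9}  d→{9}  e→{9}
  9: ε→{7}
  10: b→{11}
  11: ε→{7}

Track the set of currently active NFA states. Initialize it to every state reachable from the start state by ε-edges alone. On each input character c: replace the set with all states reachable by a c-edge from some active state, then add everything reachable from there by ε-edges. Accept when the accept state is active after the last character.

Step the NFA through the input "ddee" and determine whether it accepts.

S₀ = ε-closure({0}) = {0,2,4,6,8,10}
'd' @ 1: {1,3,5,6,7,8,9,10}  (accept∈set)
'd' @ 2: {1,5,6,7,8,9,10}  (accept∈set)
'e' @ 3: {1,5,6,7,8,9,10}  (accept∈set)
'e' @ 4: {1,5,6,7,8,9,10}  (accept∈set)
after full input: {1,5,6,7,8,9,10}  (accept=1 in)

Answer: ACCEPT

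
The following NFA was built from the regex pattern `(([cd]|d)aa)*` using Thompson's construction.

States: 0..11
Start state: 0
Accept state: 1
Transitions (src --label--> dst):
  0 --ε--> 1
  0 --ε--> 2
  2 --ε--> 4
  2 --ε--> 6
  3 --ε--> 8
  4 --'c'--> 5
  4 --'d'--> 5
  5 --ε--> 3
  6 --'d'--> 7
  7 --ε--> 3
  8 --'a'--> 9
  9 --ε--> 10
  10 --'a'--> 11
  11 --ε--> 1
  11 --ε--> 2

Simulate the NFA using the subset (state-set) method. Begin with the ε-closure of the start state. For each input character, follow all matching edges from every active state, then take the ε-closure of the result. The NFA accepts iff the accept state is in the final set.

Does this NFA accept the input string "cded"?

Answer: REJECT

Trace:
start: ε-closure({0}) = {0,1,2,4,6}
'c' @ 1: {3,5,8}
'd' @ 2: {}  — state set empty
rest 'ed' ignored (set empty)
after full input: {}  (accept=1 not in)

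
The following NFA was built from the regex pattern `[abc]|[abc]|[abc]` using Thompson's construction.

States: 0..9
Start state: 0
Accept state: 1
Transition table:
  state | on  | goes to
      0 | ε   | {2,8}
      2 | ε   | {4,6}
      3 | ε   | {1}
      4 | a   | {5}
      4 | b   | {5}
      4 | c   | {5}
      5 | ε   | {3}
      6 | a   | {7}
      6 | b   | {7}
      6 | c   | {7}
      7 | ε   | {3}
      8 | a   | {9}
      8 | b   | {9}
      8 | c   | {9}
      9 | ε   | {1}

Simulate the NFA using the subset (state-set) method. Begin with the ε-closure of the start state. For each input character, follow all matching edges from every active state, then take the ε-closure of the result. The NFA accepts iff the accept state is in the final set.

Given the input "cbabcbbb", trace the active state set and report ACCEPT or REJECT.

S₀ = ε-closure({0}) = {0,2,4,6,8}
'c' @ 1: {1,3,5,7,9}  ✓accept
'b' @ 2: {}  — dead — no transitions
rest 'abcbbb' ignored (set empty)
final: {}; accept 1 not in set

Answer: REJECT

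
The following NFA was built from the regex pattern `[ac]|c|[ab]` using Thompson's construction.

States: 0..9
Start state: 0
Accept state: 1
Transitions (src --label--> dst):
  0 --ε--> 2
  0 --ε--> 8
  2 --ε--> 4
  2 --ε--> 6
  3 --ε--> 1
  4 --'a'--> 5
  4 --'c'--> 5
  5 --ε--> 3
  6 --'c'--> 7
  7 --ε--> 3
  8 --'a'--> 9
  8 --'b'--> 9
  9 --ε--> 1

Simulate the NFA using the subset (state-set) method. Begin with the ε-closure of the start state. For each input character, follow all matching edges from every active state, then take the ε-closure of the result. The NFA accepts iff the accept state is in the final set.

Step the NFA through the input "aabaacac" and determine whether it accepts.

Answer: REJECT

Derivation:
start: ε-closure({0}) = {0,2,4,6,8}
'a' @ 1: {1,3,5,9}  (accept∈set)
'a' @ 2: {}  — dead — no transitions
rest 'baacac' ignored (set empty)
end set {} — state 1 not in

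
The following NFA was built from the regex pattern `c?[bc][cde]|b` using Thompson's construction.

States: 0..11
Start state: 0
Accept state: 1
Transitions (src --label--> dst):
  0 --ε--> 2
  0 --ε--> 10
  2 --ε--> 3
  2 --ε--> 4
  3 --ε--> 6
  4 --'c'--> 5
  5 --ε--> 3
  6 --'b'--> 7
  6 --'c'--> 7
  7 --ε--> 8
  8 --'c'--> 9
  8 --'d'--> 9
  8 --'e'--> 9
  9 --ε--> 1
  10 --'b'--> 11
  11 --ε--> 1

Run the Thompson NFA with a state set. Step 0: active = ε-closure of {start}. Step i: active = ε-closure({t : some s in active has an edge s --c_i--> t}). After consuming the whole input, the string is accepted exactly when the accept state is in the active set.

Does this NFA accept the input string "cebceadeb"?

S₀ = ε-closure({0}) = {0,2,3,4,6,10}
'c' @ 1: {3,5,6,7,8}
'e' @ 2: {1,9}  [accepting]
'b' @ 3: {}  — state set empty
rest 'ceadeb' ignored (set empty)
after full input: {}  (accept=1 not in)

Answer: REJECT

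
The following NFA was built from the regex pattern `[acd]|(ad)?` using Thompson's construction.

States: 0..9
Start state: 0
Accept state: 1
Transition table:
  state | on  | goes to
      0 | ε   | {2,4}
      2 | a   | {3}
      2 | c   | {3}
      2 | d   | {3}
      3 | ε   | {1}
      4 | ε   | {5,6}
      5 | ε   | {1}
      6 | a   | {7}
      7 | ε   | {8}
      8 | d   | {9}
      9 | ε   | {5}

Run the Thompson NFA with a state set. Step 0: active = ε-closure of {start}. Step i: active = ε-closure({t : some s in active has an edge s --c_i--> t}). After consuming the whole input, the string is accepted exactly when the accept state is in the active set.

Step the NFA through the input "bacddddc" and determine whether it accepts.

Answer: REJECT

Trace:
initial (ε-close {0}): {0,1,2,4,5,6}
'b' @ 1: {}  — state set empty
rest 'acddddc' ignored (set empty)
final: {}; accept 1 not in set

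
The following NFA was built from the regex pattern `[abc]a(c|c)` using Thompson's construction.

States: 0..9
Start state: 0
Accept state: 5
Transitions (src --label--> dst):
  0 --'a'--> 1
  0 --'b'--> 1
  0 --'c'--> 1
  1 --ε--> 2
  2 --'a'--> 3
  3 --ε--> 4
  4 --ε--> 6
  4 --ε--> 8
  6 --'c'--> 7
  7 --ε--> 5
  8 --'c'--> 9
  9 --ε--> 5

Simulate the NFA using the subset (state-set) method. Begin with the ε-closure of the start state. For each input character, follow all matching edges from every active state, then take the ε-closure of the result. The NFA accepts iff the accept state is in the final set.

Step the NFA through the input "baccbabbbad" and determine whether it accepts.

S₀ = ε-closure({0}) = {0}
'b' @ 1: {1,2}
'a' @ 2: {3,4,6,8}
'c' @ 3: {5,7,9}  [accepting]
'c' @ 4: {}  — dead — no transitions
rest 'babbbad' ignored (set empty)
after full input: {}  (accept=5 not in)

Answer: REJECT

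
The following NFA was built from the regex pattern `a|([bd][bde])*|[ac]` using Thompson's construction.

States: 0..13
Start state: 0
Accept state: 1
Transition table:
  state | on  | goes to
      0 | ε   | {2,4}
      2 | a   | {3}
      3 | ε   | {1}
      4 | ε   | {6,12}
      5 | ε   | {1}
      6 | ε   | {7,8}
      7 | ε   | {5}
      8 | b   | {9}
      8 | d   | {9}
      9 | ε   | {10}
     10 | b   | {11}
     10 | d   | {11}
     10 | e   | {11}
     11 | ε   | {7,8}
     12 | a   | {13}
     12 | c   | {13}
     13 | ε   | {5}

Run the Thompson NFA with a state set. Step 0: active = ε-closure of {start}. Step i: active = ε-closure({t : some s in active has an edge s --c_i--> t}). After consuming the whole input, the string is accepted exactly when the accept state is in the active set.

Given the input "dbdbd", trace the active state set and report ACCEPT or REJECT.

Answer: REJECT

Steps:
initial (ε-close {0}): {0,1,2,4,5,6,7,8,12}
'd' @ 1: {9,10}
'b' @ 2: {1,5,7,8,11}  ✓accept
'd' @ 3: {9,10}
'b' @ 4: {1,5,7,8,11}  ✓accept
'd' @ 5: {9,10}
after full input: {9,10}  (accept=1 not in)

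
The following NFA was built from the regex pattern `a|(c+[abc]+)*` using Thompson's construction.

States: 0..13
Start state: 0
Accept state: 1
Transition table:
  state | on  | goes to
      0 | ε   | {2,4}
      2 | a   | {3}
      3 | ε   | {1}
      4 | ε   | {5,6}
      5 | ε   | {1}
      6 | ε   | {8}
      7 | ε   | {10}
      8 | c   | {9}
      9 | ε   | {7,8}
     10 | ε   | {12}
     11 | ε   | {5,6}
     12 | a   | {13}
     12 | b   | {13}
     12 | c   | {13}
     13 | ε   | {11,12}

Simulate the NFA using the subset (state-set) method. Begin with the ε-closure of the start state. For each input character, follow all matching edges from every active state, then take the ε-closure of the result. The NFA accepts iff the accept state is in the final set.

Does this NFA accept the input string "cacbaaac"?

start: ε-closure({0}) = {0,1,2,4,5,6,8}
'c' @ 1: {7,8,9,10,12}
'a' @ 2: {1,5,6,8,11,12,13}  ✓accept
'c' @ 3: {1,5,6,7,8,9,10,11,12,13}  ✓accept
'b' @ 4: {1,5,6,8,11,12,13}  ✓accept
'a' @ 5: {1,5,6,8,11,12,13}  ✓accept
'a' @ 6: {1,5,6,8,11,12,13}  ✓accept
'a' @ 7: {1,5,6,8,11,12,13}  ✓accept
'c' @ 8: {1,5,6,7,8,9,10,11,12,13}  ✓accept
end set {1,5,6,7,8,9,10,11,12,13} — state 1 in

Answer: ACCEPT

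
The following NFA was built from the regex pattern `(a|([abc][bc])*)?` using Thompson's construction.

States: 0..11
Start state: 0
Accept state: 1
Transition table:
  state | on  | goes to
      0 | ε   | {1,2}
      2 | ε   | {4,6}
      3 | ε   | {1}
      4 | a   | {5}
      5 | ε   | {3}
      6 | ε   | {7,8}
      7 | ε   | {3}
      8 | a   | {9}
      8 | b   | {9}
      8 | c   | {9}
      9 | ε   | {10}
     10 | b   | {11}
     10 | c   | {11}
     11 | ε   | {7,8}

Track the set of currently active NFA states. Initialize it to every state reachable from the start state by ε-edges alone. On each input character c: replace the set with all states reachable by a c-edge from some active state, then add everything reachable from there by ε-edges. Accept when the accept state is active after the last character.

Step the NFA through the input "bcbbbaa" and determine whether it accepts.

initial (ε-close {0}): {0,1,2,3,4,6,7,8}
'b' @ 1: {9,10}
'c' @ 2: {1,3,7,8,11}  [accepting]
'b' @ 3: {9,10}
'b' @ 4: {1,3,7,8,11}  [accepting]
'b' @ 5: {9,10}
'a' @ 6: {}  — state set empty
rest 'a' ignored (set empty)
after full input: {}  (accept=1 not in)

Answer: REJECT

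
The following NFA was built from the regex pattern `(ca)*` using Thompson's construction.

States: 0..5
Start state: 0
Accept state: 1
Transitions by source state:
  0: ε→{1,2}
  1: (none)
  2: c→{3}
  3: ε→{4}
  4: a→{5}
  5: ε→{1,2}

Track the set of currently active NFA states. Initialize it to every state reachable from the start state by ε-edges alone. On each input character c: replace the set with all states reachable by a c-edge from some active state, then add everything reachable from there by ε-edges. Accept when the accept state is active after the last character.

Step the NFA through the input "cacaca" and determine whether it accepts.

start: ε-closure({0}) = {0,1,2}
'c' @ 1: {3,4}
'a' @ 2: {1,2,5}  ✓accept
'c' @ 3: {3,4}
'a' @ 4: {1,2,5}  ✓accept
'c' @ 5: {3,4}
'a' @ 6: {1,2,5}  ✓accept
final: {1,2,5}; accept 1 in set

Answer: ACCEPT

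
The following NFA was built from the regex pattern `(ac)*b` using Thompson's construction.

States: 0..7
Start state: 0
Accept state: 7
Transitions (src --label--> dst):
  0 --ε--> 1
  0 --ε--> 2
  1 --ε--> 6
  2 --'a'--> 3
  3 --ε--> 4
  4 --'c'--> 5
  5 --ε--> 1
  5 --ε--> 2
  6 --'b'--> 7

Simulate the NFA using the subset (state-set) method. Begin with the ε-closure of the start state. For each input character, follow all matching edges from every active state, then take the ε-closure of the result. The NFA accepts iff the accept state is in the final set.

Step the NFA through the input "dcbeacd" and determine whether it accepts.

Answer: REJECT

Trace:
start: ε-closure({0}) = {0,1,2,6}
'd' @ 1: {}  — state set empty
rest 'cbeacd' ignored (set empty)
end set {} — state 7 not in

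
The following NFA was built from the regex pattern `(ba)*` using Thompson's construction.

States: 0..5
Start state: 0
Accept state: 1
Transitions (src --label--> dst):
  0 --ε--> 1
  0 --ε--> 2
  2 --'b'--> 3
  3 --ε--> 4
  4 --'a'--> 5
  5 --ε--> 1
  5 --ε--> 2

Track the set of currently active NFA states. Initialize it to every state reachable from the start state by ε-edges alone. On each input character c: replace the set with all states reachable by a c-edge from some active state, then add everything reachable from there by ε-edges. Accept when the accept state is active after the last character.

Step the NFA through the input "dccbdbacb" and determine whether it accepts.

Answer: REJECT

Steps:
S₀ = ε-closure({0}) = {0,1,2}
'd' @ 1: {}  — no active states
rest 'ccbdbacb' ignored (set empty)
final: {}; accept 1 not in set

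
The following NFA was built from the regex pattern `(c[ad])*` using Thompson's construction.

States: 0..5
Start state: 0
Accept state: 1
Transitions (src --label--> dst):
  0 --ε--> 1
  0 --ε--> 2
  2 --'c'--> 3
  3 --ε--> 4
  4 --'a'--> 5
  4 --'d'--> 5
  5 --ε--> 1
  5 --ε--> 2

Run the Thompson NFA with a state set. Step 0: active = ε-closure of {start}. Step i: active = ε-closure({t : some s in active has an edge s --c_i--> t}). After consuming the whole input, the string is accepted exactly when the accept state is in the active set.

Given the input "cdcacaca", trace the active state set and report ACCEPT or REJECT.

Answer: ACCEPT

Steps:
S₀ = ε-closure({0}) = {0,1,2}
'c' @ 1: {3,4}
'd' @ 2: {1,2,5}  [accepting]
'c' @ 3: {3,4}
'a' @ 4: {1,2,5}  [accepting]
'c' @ 5: {3,4}
'a' @ 6: {1,2,5}  [accepting]
'c' @ 7: {3,4}
'a' @ 8: {1,2,5}  [accepting]
final: {1,2,5}; accept 1 in set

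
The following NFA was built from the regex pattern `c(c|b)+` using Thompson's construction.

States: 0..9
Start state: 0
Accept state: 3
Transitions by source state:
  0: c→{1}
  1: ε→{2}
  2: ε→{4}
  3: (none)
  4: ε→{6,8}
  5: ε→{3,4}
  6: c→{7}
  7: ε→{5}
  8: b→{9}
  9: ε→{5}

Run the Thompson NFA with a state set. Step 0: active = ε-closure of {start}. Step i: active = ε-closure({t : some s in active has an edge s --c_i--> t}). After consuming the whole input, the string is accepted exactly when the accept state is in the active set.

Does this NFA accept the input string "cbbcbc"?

S₀ = ε-closure({0}) = {0}
'c' @ 1: {1,2,4,6,8}
'b' @ 2: {3,4,5,6,8,9}  [accepting]
'b' @ 3: {3,4,5,6,8,9}  [accepting]
'c' @ 4: {3,4,5,6,7,8}  [accepting]
'b' @ 5: {3,4,5,6,8,9}  [accepting]
'c' @ 6: {3,4,5,6,7,8}  [accepting]
after full input: {3,4,5,6,7,8}  (accept=3 in)

Answer: ACCEPT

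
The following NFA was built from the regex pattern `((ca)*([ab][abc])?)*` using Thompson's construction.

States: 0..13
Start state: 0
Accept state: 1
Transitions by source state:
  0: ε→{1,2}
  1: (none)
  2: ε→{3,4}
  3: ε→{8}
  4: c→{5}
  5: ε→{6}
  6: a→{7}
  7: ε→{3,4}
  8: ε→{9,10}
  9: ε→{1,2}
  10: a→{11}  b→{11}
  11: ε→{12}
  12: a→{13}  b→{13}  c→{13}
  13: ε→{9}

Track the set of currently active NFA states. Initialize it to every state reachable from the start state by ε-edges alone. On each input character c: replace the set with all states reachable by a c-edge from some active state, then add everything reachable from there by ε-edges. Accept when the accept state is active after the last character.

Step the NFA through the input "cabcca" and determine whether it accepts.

Answer: ACCEPT

Derivation:
initial (ε-close {0}): {0,1,2,3,4,8,9,10}
'c' @ 1: {5,6}
'a' @ 2: {1,2,3,4,7,8,9,10}  [accepting]
'b' @ 3: {11,12}
'c' @ 4: {1,2,3,4,8,9,10,13}  [accepting]
'c' @ 5: {5,6}
'a' @ 6: {1,2,3,4,7,8,9,10}  [accepting]
final: {1,2,3,4,7,8,9,10}; accept 1 in set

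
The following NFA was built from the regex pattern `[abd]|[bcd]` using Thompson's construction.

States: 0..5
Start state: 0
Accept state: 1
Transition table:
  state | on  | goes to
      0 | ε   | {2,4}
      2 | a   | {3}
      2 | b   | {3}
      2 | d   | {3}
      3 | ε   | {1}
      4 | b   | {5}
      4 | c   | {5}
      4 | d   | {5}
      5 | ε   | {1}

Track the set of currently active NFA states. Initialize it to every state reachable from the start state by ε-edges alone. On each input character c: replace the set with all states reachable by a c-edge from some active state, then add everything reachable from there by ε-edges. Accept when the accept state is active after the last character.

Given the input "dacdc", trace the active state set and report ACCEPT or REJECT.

start: ε-closure({0}) = {0,2,4}
'd' @ 1: {1,3,5}  (accept∈set)
'a' @ 2: {}  — state set empty
rest 'cdc' ignored (set empty)
end set {} — state 1 not in

Answer: REJECT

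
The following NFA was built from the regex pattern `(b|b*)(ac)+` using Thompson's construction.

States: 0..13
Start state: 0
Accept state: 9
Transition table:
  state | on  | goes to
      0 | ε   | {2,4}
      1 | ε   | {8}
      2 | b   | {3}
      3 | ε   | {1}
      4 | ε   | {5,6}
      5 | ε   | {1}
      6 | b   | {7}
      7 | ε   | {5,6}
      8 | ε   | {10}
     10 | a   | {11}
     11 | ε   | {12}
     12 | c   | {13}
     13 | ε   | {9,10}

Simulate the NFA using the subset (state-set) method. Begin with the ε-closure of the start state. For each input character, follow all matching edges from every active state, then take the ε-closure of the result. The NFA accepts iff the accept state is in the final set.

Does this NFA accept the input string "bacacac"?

S₀ = ε-closure({0}) = {0,1,2,4,5,6,8,10}
'b' @ 1: {1,3,5,6,7,8,10}
'a' @ 2: {11,12}
'c' @ 3: {9,10,13}  (accept∈set)
'a' @ 4: {11,12}
'c' @ 5: {9,10,13}  (accept∈set)
'a' @ 6: {11,12}
'c' @ 7: {9,10,13}  (accept∈set)
after full input: {9,10,13}  (accept=9 in)

Answer: ACCEPT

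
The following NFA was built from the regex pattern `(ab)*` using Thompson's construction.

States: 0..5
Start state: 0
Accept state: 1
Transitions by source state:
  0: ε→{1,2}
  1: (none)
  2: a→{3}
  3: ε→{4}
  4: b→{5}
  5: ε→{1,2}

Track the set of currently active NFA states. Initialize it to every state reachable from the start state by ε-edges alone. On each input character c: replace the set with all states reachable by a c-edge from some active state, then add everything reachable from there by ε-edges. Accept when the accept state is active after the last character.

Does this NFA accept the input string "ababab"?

Answer: ACCEPT

Steps:
start: ε-closure({0}) = {0,1,2}
'a' @ 1: {3,4}
'b' @ 2: {1,2,5}  [accepting]
'a' @ 3: {3,4}
'b' @ 4: {1,2,5}  [accepting]
'a' @ 5: {3,4}
'b' @ 6: {1,2,5}  [accepting]
end set {1,2,5} — state 1 in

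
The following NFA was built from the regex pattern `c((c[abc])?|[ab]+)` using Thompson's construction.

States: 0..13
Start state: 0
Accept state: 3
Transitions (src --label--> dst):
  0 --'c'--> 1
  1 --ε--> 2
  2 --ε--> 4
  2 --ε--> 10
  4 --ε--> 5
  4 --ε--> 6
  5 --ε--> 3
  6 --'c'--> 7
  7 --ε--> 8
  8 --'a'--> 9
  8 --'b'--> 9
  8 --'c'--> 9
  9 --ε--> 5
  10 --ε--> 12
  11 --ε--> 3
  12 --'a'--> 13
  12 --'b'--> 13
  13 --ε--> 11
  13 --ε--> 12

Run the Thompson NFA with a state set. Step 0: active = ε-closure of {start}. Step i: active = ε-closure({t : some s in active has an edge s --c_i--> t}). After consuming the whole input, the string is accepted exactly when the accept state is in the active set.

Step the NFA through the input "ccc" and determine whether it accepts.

initial (ε-close {0}): {0}
'c' @ 1: {1,2,3,4,5,6,10,12}  (accept∈set)
'c' @ 2: {7,8}
'c' @ 3: {3,5,9}  (accept∈set)
after full input: {3,5,9}  (accept=3 in)

Answer: ACCEPT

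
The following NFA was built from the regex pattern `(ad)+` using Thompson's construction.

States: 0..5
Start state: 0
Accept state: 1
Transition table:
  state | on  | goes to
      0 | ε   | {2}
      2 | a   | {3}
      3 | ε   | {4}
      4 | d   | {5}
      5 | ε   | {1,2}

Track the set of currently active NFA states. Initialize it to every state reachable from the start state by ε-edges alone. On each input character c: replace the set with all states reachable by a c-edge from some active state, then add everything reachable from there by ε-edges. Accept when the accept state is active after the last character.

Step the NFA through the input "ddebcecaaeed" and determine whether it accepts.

Answer: REJECT

Steps:
start: ε-closure({0}) = {0,2}
'd' @ 1: {}  — no active states
rest 'debcecaaeed' ignored (set empty)
after full input: {}  (accept=1 not in)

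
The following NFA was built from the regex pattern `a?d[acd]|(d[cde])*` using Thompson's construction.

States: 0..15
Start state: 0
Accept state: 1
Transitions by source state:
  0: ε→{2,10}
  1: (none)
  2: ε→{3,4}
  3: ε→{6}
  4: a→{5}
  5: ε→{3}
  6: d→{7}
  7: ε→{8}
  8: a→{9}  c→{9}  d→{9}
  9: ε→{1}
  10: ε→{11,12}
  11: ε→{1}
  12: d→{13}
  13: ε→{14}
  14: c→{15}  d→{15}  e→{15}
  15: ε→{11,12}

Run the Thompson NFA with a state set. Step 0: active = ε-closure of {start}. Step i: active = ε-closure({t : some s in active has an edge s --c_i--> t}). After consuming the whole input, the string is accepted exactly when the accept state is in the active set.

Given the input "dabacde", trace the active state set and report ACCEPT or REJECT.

Answer: REJECT

Trace:
S₀ = ε-closure({0}) = {0,1,2,3,4,6,10,11,12}
'd' @ 1: {7,8,13,14}
'a' @ 2: {1,9}  [accepting]
'b' @ 3: {}  — state set empty
rest 'acde' ignored (set empty)
final: {}; accept 1 not in set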